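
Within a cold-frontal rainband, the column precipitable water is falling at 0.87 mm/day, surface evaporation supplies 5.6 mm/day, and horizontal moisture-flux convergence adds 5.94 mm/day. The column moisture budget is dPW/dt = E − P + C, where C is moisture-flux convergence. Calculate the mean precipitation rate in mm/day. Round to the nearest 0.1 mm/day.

P ≈ 12.4 mm/day

dPW/dt = -0.87 mm/day.
P = E + C − dPW/dt = 5.6 + (5.94) − (-0.87) = 12.4 mm/day.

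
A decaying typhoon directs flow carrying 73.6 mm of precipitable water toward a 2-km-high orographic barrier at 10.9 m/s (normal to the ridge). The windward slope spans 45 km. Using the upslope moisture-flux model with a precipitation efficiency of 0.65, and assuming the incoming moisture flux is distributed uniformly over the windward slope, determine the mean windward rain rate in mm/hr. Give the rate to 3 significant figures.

R ≈ 41.7 mm/hr

Incoming column moisture flux per unit ridge length: F = V × PW = 10.9 × 73.6 = 802.24 mm·m/s.
Spread over the 45 km slope with efficiency ε = 0.65: R = ε·F/W = 0.65 × 802.24 / 45000 m = 1.159e-02 mm/s.
R = 1.159e-02 × 3600 = 41.7 mm/hr.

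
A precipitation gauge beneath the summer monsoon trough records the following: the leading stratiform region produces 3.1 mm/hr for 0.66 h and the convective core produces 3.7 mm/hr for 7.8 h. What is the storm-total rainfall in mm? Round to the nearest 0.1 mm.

total ≈ 30.9 mm

Total = Σ Rᵢ Δtᵢ = 3.1 × 0.66 + 3.7 × 7.8
      = 2.046 + 28.86 = 30.9 mm.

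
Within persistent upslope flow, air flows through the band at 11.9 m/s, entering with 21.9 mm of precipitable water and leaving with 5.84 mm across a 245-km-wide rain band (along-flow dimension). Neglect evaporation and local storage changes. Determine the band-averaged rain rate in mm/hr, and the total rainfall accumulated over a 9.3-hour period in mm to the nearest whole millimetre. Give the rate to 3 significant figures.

R ≈ 2.81 mm/hr; total ≈ 26 mm

Column moisture flux per unit crosswind length is F = V × PW.
Inflow: F_in = 11.9 × 21.9 = 260.61 mm·m/s
Outflow: F_out = 11.9 × 5.84 = 69.496 mm·m/s
Steady-state rate R = (F_in − F_out)/L = (260.61 − 69.496) / 245000 m = 7.801e-04 mm/s.
R = 7.801e-04 × 3600 = 2.81 mm/hr.
Over 9.3 h: total = 2.81 × 9.3 = 26.133 ≈ 26 mm.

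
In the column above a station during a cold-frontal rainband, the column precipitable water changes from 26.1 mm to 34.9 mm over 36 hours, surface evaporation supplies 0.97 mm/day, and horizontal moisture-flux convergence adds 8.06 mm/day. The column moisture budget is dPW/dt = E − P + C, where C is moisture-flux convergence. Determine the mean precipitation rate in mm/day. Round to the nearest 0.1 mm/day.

P ≈ 3.2 mm/day

dPW/dt = (34.9 − 26.1) mm / (36/24 day) = +5.867 mm/day.
P = E + C − dPW/dt = 0.97 + (8.06) − (+5.867) = 3.2 mm/day.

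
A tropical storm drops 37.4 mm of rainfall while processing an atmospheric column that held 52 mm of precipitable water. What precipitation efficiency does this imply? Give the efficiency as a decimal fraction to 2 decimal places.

ε = rainfall / PW = 37.4 / 52 = 0.72.

ε ≈ 0.72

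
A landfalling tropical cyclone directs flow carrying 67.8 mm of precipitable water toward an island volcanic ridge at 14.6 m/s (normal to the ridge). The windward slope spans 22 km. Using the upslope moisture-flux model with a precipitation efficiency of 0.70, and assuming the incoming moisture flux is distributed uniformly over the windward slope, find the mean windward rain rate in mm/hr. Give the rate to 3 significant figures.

Incoming column moisture flux per unit ridge length: F = V × PW = 14.6 × 67.8 = 989.88 mm·m/s.
Spread over the 22 km slope with efficiency ε = 0.70: R = ε·F/W = 0.70 × 989.88 / 22000 m = 3.150e-02 mm/s.
R = 3.150e-02 × 3600 = 113 mm/hr.

R ≈ 113 mm/hr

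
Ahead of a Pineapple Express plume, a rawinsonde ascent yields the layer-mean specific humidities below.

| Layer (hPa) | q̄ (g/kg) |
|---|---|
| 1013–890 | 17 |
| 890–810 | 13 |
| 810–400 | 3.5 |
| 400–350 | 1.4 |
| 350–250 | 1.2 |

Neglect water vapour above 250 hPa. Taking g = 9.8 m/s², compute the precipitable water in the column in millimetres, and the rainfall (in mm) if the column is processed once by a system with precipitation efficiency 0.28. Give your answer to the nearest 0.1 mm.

Precipitable water is the column-integrated vapour mass per unit area: PW = (1/g) Σ q̄ Δp, with q in kg/kg and Δp in Pa (1 kg/m² of water = 1 mm).
Layer 1013–890 hPa: Δp = 123 hPa = 12300 Pa, q̄ = 0.017 kg/kg → 0.017 × 12300 / 9.8 = 21.34 mm
Layer 890–810 hPa: Δp = 80 hPa = 8000 Pa, q̄ = 0.013 kg/kg → 0.013 × 8000 / 9.8 = 10.61 mm
Layer 810–400 hPa: Δp = 410 hPa = 41000 Pa, q̄ = 0.0035 kg/kg → 0.0035 × 41000 / 9.8 = 14.64 mm
Layer 400–350 hPa: Δp = 50 hPa = 5000 Pa, q̄ = 0.0014 kg/kg → 0.0014 × 5000 / 9.8 = 0.71 mm
Layer 350–250 hPa: Δp = 100 hPa = 10000 Pa, q̄ = 0.0012 kg/kg → 0.0012 × 10000 / 9.8 = 1.22 mm
PW = 21.34 + 10.61 + 14.64 + 0.71 + 1.22 = 48.52 ≈ 48.5 mm.
Rainfall = ε × PW = 0.28 × 48.5 = 13.6 mm.

PW ≈ 48.5 mm; rainfall ≈ 13.6 mm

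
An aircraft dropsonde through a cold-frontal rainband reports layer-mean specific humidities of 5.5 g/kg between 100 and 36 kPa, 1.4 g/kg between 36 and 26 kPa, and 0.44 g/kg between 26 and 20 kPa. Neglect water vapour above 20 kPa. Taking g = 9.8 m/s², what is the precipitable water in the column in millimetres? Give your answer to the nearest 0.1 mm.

Precipitable water is the column-integrated vapour mass per unit area: PW = (1/g) Σ q̄ Δp, with q in kg/kg and Δp in Pa (1 kg/m² of water = 1 mm).
Layer 100–36 kPa: Δp = 640 hPa = 64000 Pa, q̄ = 0.0055 kg/kg → 0.0055 × 64000 / 9.8 = 35.92 mm
Layer 36–26 kPa: Δp = 100 hPa = 10000 Pa, q̄ = 0.0014 kg/kg → 0.0014 × 10000 / 9.8 = 1.43 mm
Layer 26–20 kPa: Δp = 60 hPa = 6000 Pa, q̄ = 0.00044 kg/kg → 0.00044 × 6000 / 9.8 = 0.27 mm
PW = 35.92 + 1.43 + 0.27 = 37.62 ≈ 37.6 mm.

PW ≈ 37.6 mm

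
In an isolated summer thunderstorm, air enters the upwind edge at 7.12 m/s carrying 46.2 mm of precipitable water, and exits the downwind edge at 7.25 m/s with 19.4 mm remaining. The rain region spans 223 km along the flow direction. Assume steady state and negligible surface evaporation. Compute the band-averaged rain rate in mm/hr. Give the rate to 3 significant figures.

R ≈ 3.04 mm/hr

Column moisture flux per unit crosswind length is F = V × PW.
Inflow: F_in = 7.12 × 46.2 = 328.944 mm·m/s
Outflow: F_out = 7.25 × 19.4 = 140.65 mm·m/s
Steady-state rate R = (F_in − F_out)/L = (328.944 − 140.65) / 223000 m = 8.444e-04 mm/s.
R = 8.444e-04 × 3600 = 3.04 mm/hr.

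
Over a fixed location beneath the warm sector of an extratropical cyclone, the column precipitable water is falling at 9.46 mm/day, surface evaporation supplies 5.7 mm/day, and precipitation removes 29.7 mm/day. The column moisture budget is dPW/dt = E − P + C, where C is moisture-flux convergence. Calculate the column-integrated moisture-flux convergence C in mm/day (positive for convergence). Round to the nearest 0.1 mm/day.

dPW/dt = -9.46 mm/day.
C = dPW/dt − E + P = (-9.46) − 5.7 + 29.7 = 14.5 mm/day.

C ≈ 14.5 mm/day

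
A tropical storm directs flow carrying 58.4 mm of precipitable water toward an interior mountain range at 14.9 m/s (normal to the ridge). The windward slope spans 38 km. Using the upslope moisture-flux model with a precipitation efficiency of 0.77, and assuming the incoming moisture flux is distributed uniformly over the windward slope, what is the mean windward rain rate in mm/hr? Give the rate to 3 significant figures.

Incoming column moisture flux per unit ridge length: F = V × PW = 14.9 × 58.4 = 870.16 mm·m/s.
Spread over the 38 km slope with efficiency ε = 0.77: R = ε·F/W = 0.77 × 870.16 / 38000 m = 1.763e-02 mm/s.
R = 1.763e-02 × 3600 = 63.5 mm/hr.

R ≈ 63.5 mm/hr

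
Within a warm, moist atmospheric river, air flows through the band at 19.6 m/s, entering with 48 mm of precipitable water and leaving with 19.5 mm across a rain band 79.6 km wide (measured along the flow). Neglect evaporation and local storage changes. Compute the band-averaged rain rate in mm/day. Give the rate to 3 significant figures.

R ≈ 606 mm/day

Column moisture flux per unit crosswind length is F = V × PW.
Inflow: F_in = 19.6 × 48 = 940.8 mm·m/s
Outflow: F_out = 19.6 × 19.5 = 382.2 mm·m/s
Steady-state rate R = (F_in − F_out)/L = (940.8 − 382.2) / 79600 m = 7.018e-03 mm/s.
R = 7.018e-03 × 3600 × 24 = 606 mm/day.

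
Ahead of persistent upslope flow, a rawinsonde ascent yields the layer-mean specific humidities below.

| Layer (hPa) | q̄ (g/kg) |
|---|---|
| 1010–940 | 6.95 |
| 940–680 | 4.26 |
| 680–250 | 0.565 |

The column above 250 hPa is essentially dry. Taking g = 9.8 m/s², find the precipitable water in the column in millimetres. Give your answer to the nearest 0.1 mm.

PW ≈ 18.7 mm

Precipitable water is the column-integrated vapour mass per unit area: PW = (1/g) Σ q̄ Δp, with q in kg/kg and Δp in Pa (1 kg/m² of water = 1 mm).
Layer 1010–940 hPa: Δp = 70 hPa = 7000 Pa, q̄ = 0.00695 kg/kg → 0.00695 × 7000 / 9.8 = 4.96 mm
Layer 940–680 hPa: Δp = 260 hPa = 26000 Pa, q̄ = 0.00426 kg/kg → 0.00426 × 26000 / 9.8 = 11.30 mm
Layer 680–250 hPa: Δp = 430 hPa = 43000 Pa, q̄ = 0.000565 kg/kg → 0.000565 × 43000 / 9.8 = 2.48 mm
PW = 4.96 + 11.30 + 2.48 = 18.74 ≈ 18.7 mm.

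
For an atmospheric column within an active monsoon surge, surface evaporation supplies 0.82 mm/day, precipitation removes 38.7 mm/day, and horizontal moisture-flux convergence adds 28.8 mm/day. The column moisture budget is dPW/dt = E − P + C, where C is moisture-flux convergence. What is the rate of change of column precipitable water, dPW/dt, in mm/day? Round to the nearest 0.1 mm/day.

dPW/dt ≈ -9.1 mm/day

dPW/dt = E − P + C = 0.82 − 38.7 + (28.8) = -9.1 mm/day.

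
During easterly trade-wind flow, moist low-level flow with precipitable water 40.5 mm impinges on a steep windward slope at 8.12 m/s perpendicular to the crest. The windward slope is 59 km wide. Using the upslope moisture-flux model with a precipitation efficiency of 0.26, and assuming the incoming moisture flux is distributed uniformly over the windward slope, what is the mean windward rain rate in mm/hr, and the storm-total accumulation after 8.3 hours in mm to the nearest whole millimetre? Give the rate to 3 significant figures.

Incoming column moisture flux per unit ridge length: F = V × PW = 8.12 × 40.5 = 328.86 mm·m/s.
Spread over the 59 km slope with efficiency ε = 0.26: R = ε·F/W = 0.26 × 328.86 / 59000 m = 1.449e-03 mm/s.
R = 1.449e-03 × 3600 = 5.22 mm/hr.
Over 8.3 h: total = 5.22 × 8.3 = 43.326 ≈ 43 mm.

R ≈ 5.22 mm/hr; total ≈ 43 mm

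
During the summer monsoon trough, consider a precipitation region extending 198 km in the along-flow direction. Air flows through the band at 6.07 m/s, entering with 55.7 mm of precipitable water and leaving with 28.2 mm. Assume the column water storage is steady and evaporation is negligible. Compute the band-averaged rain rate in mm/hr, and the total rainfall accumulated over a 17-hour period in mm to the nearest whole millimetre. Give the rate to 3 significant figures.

R ≈ 3.04 mm/hr; total ≈ 52 mm

Column moisture flux per unit crosswind length is F = V × PW.
Inflow: F_in = 6.07 × 55.7 = 338.099 mm·m/s
Outflow: F_out = 6.07 × 28.2 = 171.174 mm·m/s
Steady-state rate R = (F_in − F_out)/L = (338.099 − 171.174) / 198000 m = 8.431e-04 mm/s.
R = 8.431e-04 × 3600 = 3.04 mm/hr.
Over 17 h: total = 3.04 × 17 = 51.68 ≈ 52 mm.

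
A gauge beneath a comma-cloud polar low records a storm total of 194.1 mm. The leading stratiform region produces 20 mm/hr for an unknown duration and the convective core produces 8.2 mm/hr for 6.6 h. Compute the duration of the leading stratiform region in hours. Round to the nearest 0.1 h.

duration ≈ 7.0 h

Known phases: 8.2 × 6.6 = 54.12 mm.
Remaining depth = 194.1 − 54.12 = 139.98 mm.
Duration = 139.98 / 20 = 7.0 h.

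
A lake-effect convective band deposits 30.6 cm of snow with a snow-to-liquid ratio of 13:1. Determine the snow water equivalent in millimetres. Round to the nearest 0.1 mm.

SWE ≈ 23.5 mm

SWE = snow depth / ratio = 30.6 cm / 13 = 2.354 cm = 23.5 mm.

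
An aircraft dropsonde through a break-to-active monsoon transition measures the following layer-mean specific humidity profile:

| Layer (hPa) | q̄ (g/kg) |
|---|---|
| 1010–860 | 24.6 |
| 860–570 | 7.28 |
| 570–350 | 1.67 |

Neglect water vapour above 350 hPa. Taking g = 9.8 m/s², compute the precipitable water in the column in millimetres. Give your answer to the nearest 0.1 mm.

PW ≈ 62.9 mm

Precipitable water is the column-integrated vapour mass per unit area: PW = (1/g) Σ q̄ Δp, with q in kg/kg and Δp in Pa (1 kg/m² of water = 1 mm).
Layer 1010–860 hPa: Δp = 150 hPa = 15000 Pa, q̄ = 0.0246 kg/kg → 0.0246 × 15000 / 9.8 = 37.65 mm
Layer 860–570 hPa: Δp = 290 hPa = 29000 Pa, q̄ = 0.00728 kg/kg → 0.00728 × 29000 / 9.8 = 21.54 mm
Layer 570–350 hPa: Δp = 220 hPa = 22000 Pa, q̄ = 0.00167 kg/kg → 0.00167 × 22000 / 9.8 = 3.75 mm
PW = 37.65 + 21.54 + 3.75 = 62.94 ≈ 62.9 mm.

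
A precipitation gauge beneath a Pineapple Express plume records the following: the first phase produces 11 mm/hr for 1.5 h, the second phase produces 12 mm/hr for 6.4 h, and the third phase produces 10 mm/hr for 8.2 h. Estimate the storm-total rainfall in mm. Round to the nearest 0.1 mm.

total ≈ 175.3 mm

Total = Σ Rᵢ Δtᵢ = 11 × 1.5 + 12 × 6.4 + 10 × 8.2
      = 16.5 + 76.8 + 82 = 175.3 mm.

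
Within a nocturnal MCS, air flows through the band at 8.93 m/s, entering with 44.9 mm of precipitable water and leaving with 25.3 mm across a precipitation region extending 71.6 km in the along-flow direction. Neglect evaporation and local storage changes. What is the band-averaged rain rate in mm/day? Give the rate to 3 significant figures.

Column moisture flux per unit crosswind length is F = V × PW.
Inflow: F_in = 8.93 × 44.9 = 400.957 mm·m/s
Outflow: F_out = 8.93 × 25.3 = 225.929 mm·m/s
Steady-state rate R = (F_in − F_out)/L = (400.957 − 225.929) / 71600 m = 2.445e-03 mm/s.
R = 2.445e-03 × 3600 × 24 = 211 mm/day.

R ≈ 211 mm/day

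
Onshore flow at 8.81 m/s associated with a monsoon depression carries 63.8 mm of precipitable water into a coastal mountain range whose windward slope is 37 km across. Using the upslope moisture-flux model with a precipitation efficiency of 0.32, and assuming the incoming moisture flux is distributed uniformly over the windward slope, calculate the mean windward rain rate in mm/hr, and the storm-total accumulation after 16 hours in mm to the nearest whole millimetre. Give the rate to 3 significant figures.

R ≈ 17.5 mm/hr; total ≈ 280 mm

Incoming column moisture flux per unit ridge length: F = V × PW = 8.81 × 63.8 = 562.078 mm·m/s.
Spread over the 37 km slope with efficiency ε = 0.32: R = ε·F/W = 0.32 × 562.078 / 37000 m = 4.861e-03 mm/s.
R = 4.861e-03 × 3600 = 17.5 mm/hr.
Over 16 h: total = 17.5 × 16 = 280 mm.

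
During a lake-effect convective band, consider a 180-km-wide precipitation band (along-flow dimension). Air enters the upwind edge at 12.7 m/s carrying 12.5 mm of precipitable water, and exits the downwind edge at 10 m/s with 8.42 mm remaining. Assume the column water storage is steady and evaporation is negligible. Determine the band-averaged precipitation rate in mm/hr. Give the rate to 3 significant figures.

Column moisture flux per unit crosswind length is F = V × PW.
Inflow: F_in = 12.7 × 12.5 = 158.75 mm·m/s
Outflow: F_out = 10 × 8.42 = 84.2 mm·m/s
Steady-state rate R = (F_in − F_out)/L = (158.75 − 84.2) / 180000 m = 4.142e-04 mm/s.
R = 4.142e-04 × 3600 = 1.49 mm/hr.

R ≈ 1.49 mm/hr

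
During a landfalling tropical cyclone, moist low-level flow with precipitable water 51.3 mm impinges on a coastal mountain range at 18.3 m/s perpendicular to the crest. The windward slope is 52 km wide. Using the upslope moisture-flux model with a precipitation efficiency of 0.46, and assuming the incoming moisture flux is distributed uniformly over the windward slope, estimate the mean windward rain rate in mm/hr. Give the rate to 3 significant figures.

Incoming column moisture flux per unit ridge length: F = V × PW = 18.3 × 51.3 = 938.79 mm·m/s.
Spread over the 52 km slope with efficiency ε = 0.46: R = ε·F/W = 0.46 × 938.79 / 52000 m = 8.305e-03 mm/s.
R = 8.305e-03 × 3600 = 29.9 mm/hr.

R ≈ 29.9 mm/hr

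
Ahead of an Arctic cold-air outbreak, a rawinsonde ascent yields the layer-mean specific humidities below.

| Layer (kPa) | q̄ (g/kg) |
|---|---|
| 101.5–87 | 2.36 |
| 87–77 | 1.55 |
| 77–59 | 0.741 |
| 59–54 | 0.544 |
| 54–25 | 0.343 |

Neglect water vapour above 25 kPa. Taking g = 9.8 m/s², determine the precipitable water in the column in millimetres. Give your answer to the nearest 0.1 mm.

PW ≈ 7.7 mm

Precipitable water is the column-integrated vapour mass per unit area: PW = (1/g) Σ q̄ Δp, with q in kg/kg and Δp in Pa (1 kg/m² of water = 1 mm).
Layer 101.5–87 kPa: Δp = 145 hPa = 14500 Pa, q̄ = 0.00236 kg/kg → 0.00236 × 14500 / 9.8 = 3.49 mm
Layer 87–77 kPa: Δp = 100 hPa = 10000 Pa, q̄ = 0.00155 kg/kg → 0.00155 × 10000 / 9.8 = 1.58 mm
Layer 77–59 kPa: Δp = 180 hPa = 18000 Pa, q̄ = 0.000741 kg/kg → 0.000741 × 18000 / 9.8 = 1.36 mm
Layer 59–54 kPa: Δp = 50 hPa = 5000 Pa, q̄ = 0.000544 kg/kg → 0.000544 × 5000 / 9.8 = 0.28 mm
Layer 54–25 kPa: Δp = 290 hPa = 29000 Pa, q̄ = 0.000343 kg/kg → 0.000343 × 29000 / 9.8 = 1.02 mm
PW = 3.49 + 1.58 + 1.36 + 0.28 + 1.02 = 7.73 ≈ 7.7 mm.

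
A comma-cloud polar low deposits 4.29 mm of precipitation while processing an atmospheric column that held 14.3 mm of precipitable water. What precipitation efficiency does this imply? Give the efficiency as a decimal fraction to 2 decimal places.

ε ≈ 0.30

ε = precipitation / PW = 4.29 / 14.3 = 0.30.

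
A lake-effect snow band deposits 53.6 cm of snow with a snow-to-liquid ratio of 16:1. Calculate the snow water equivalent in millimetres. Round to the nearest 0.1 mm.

SWE ≈ 33.5 mm

SWE = snow depth / ratio = 53.6 cm / 16 = 3.350 cm = 33.5 mm.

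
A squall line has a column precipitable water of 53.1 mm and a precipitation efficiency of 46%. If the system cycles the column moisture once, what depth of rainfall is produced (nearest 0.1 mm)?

rainfall ≈ 24.4 mm

Rainfall = ε × PW = 0.46 × 53.1 = 24.4 mm.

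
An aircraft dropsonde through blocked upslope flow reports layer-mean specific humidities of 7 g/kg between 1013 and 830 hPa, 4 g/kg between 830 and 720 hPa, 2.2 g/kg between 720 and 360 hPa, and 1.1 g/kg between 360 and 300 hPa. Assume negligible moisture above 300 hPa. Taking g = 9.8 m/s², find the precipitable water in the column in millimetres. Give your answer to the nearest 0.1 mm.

Precipitable water is the column-integrated vapour mass per unit area: PW = (1/g) Σ q̄ Δp, with q in kg/kg and Δp in Pa (1 kg/m² of water = 1 mm).
Layer 1013–830 hPa: Δp = 183 hPa = 18300 Pa, q̄ = 0.007 kg/kg → 0.007 × 18300 / 9.8 = 13.07 mm
Layer 830–720 hPa: Δp = 110 hPa = 11000 Pa, q̄ = 0.004 kg/kg → 0.004 × 11000 / 9.8 = 4.49 mm
Layer 720–360 hPa: Δp = 360 hPa = 36000 Pa, q̄ = 0.0022 kg/kg → 0.0022 × 36000 / 9.8 = 8.08 mm
Layer 360–300 hPa: Δp = 60 hPa = 6000 Pa, q̄ = 0.0011 kg/kg → 0.0011 × 6000 / 9.8 = 0.67 mm
PW = 13.07 + 4.49 + 8.08 + 0.67 = 26.31 ≈ 26.3 mm.

PW ≈ 26.3 mm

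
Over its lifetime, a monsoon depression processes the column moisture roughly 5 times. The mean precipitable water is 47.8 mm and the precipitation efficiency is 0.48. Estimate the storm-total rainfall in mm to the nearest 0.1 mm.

rainfall ≈ 114.7 mm

Each cycle deposits ε × PW = 0.48 × 47.8 = 22.944 mm.
Over 5 cycles: 5 × 22.944 = 114.7 mm.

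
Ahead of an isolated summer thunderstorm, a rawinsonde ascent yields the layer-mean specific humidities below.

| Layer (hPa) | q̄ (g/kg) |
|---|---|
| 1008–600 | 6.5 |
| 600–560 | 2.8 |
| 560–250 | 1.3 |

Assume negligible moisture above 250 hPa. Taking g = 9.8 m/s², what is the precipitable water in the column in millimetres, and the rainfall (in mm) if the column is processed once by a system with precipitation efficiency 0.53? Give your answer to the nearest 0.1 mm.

PW ≈ 32.3 mm; rainfall ≈ 17.1 mm

Precipitable water is the column-integrated vapour mass per unit area: PW = (1/g) Σ q̄ Δp, with q in kg/kg and Δp in Pa (1 kg/m² of water = 1 mm).
Layer 1008–600 hPa: Δp = 408 hPa = 40800 Pa, q̄ = 0.0065 kg/kg → 0.0065 × 40800 / 9.8 = 27.06 mm
Layer 600–560 hPa: Δp = 40 hPa = 4000 Pa, q̄ = 0.0028 kg/kg → 0.0028 × 4000 / 9.8 = 1.14 mm
Layer 560–250 hPa: Δp = 310 hPa = 31000 Pa, q̄ = 0.0013 kg/kg → 0.0013 × 31000 / 9.8 = 4.11 mm
PW = 27.06 + 1.14 + 4.11 = 32.31 ≈ 32.3 mm.
Rainfall = ε × PW = 0.53 × 32.3 = 17.1 mm.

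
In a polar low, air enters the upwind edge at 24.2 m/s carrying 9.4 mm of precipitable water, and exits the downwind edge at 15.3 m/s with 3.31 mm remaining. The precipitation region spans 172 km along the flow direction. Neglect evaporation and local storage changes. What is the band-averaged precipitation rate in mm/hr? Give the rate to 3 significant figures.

Column moisture flux per unit crosswind length is F = V × PW.
Inflow: F_in = 24.2 × 9.4 = 227.48 mm·m/s
Outflow: F_out = 15.3 × 3.31 = 50.643 mm·m/s
Steady-state rate R = (F_in − F_out)/L = (227.48 − 50.643) / 172000 m = 1.028e-03 mm/s.
R = 1.028e-03 × 3600 = 3.70 mm/hr.

R ≈ 3.70 mm/hr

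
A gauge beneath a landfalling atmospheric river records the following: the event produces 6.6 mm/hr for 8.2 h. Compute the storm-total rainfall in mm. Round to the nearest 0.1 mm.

Total = Σ Rᵢ Δtᵢ = 6.6 × 8.2
      = 54.12 = 54.1 mm.

total ≈ 54.1 mm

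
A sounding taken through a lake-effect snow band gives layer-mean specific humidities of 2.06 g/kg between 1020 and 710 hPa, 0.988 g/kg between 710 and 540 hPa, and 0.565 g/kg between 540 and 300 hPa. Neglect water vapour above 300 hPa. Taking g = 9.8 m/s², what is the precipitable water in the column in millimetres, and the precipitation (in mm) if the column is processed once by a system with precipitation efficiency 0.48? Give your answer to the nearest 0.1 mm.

PW ≈ 9.6 mm; precipitation ≈ 4.6 mm

Precipitable water is the column-integrated vapour mass per unit area: PW = (1/g) Σ q̄ Δp, with q in kg/kg and Δp in Pa (1 kg/m² of water = 1 mm).
Layer 1020–710 hPa: Δp = 310 hPa = 31000 Pa, q̄ = 0.00206 kg/kg → 0.00206 × 31000 / 9.8 = 6.52 mm
Layer 710–540 hPa: Δp = 170 hPa = 17000 Pa, q̄ = 0.000988 kg/kg → 0.000988 × 17000 / 9.8 = 1.71 mm
Layer 540–300 hPa: Δp = 240 hPa = 24000 Pa, q̄ = 0.000565 kg/kg → 0.000565 × 24000 / 9.8 = 1.38 mm
PW = 6.52 + 1.71 + 1.38 = 9.61 ≈ 9.6 mm.
Precipitation = ε × PW = 0.48 × 9.6 = 4.6 mm.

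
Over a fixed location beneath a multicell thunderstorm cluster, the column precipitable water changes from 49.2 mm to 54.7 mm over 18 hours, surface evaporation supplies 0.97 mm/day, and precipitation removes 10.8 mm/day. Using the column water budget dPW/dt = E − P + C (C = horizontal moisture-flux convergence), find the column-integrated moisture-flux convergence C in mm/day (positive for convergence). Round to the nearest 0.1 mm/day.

C ≈ 17.2 mm/day

dPW/dt = (54.7 − 49.2) mm / (18/24 day) = +7.333 mm/day.
C = dPW/dt − E + P = (+7.333) − 0.97 + 10.8 = 17.2 mm/day.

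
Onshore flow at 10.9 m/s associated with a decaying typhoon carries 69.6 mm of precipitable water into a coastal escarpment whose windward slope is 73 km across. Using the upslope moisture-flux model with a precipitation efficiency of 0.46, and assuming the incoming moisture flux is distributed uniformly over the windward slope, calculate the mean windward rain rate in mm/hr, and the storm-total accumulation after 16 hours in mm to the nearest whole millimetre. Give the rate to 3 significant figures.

Incoming column moisture flux per unit ridge length: F = V × PW = 10.9 × 69.6 = 758.64 mm·m/s.
Spread over the 73 km slope with efficiency ε = 0.46: R = ε·F/W = 0.46 × 758.64 / 73000 m = 4.780e-03 mm/s.
R = 4.780e-03 × 3600 = 17.2 mm/hr.
Over 16 h: total = 17.2 × 16 = 275.2 ≈ 275 mm.

R ≈ 17.2 mm/hr; total ≈ 275 mm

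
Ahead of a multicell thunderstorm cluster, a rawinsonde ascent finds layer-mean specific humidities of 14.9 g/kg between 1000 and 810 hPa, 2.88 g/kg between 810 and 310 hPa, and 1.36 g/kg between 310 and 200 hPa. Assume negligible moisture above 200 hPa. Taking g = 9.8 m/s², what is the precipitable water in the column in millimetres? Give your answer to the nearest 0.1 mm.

PW ≈ 45.1 mm

Precipitable water is the column-integrated vapour mass per unit area: PW = (1/g) Σ q̄ Δp, with q in kg/kg and Δp in Pa (1 kg/m² of water = 1 mm).
Layer 1000–810 hPa: Δp = 190 hPa = 19000 Pa, q̄ = 0.0149 kg/kg → 0.0149 × 19000 / 9.8 = 28.89 mm
Layer 810–310 hPa: Δp = 500 hPa = 50000 Pa, q̄ = 0.00288 kg/kg → 0.00288 × 50000 / 9.8 = 14.69 mm
Layer 310–200 hPa: Δp = 110 hPa = 11000 Pa, q̄ = 0.00136 kg/kg → 0.00136 × 11000 / 9.8 = 1.53 mm
PW = 28.89 + 14.69 + 1.53 = 45.11 ≈ 45.1 mm.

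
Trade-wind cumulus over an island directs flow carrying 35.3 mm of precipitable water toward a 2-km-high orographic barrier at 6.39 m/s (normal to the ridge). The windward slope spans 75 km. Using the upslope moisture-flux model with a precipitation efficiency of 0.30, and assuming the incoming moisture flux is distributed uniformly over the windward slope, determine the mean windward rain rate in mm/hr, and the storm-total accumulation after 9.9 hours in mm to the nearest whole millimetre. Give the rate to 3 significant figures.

Incoming column moisture flux per unit ridge length: F = V × PW = 6.39 × 35.3 = 225.567 mm·m/s.
Spread over the 75 km slope with efficiency ε = 0.30: R = ε·F/W = 0.30 × 225.567 / 75000 m = 9.023e-04 mm/s.
R = 9.023e-04 × 3600 = 3.25 mm/hr.
Over 9.9 h: total = 3.25 × 9.9 = 32.175 ≈ 32 mm.

R ≈ 3.25 mm/hr; total ≈ 32 mm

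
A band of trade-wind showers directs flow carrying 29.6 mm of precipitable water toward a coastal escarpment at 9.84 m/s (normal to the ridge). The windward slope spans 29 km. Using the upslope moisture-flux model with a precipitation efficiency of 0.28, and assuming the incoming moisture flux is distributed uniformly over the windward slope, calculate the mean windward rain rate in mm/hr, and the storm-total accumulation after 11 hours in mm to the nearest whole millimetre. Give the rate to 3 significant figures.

Incoming column moisture flux per unit ridge length: F = V × PW = 9.84 × 29.6 = 291.264 mm·m/s.
Spread over the 29 km slope with efficiency ε = 0.28: R = ε·F/W = 0.28 × 291.264 / 29000 m = 2.812e-03 mm/s.
R = 2.812e-03 × 3600 = 10.1 mm/hr.
Over 11 h: total = 10.1 × 11 = 111.1 ≈ 111 mm.

R ≈ 10.1 mm/hr; total ≈ 111 mm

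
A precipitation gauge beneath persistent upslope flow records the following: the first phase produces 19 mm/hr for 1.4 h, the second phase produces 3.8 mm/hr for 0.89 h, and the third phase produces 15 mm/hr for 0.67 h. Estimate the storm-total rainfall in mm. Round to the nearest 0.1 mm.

total ≈ 40.0 mm

Total = Σ Rᵢ Δtᵢ = 19 × 1.4 + 3.8 × 0.89 + 15 × 0.67
      = 26.6 + 3.382 + 10.05 = 40.0 mm.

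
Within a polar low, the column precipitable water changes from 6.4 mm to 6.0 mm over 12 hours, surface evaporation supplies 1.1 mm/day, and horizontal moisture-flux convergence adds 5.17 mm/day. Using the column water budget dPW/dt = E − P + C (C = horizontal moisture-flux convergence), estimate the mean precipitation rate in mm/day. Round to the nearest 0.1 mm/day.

P ≈ 7.1 mm/day

dPW/dt = (6.0 − 6.4) mm / (12/24 day) = -0.800 mm/day.
P = E + C − dPW/dt = 1.1 + (5.17) − (-0.800) = 7.1 mm/day.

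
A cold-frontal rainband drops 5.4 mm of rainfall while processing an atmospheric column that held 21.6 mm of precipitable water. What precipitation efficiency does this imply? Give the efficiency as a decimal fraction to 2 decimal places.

ε = rainfall / PW = 5.4 / 21.6 = 0.25.

ε ≈ 0.25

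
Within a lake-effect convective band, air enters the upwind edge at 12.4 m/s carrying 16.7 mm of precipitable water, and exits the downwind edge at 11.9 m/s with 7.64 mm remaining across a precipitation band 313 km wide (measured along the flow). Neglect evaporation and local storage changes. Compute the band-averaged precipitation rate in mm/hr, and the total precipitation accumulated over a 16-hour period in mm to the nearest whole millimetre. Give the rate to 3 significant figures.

Column moisture flux per unit crosswind length is F = V × PW.
Inflow: F_in = 12.4 × 16.7 = 207.08 mm·m/s
Outflow: F_out = 11.9 × 7.64 = 90.916 mm·m/s
Steady-state rate R = (F_in − F_out)/L = (207.08 − 90.916) / 313000 m = 3.711e-04 mm/s.
R = 3.711e-04 × 3600 = 1.34 mm/hr.
Over 16 h: total = 1.34 × 16 = 21.44 ≈ 21 mm.

R ≈ 1.34 mm/hr; total ≈ 21 mm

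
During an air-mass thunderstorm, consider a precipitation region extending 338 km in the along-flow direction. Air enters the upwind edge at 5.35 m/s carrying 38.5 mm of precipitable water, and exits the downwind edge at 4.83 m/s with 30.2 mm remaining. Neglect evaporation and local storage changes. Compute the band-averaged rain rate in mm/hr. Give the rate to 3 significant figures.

R ≈ 0.640 mm/hr

Column moisture flux per unit crosswind length is F = V × PW.
Inflow: F_in = 5.35 × 38.5 = 205.975 mm·m/s
Outflow: F_out = 4.83 × 30.2 = 145.866 mm·m/s
Steady-state rate R = (F_in − F_out)/L = (205.975 − 145.866) / 338000 m = 1.778e-04 mm/s.
R = 1.778e-04 × 3600 = 0.640 mm/hr.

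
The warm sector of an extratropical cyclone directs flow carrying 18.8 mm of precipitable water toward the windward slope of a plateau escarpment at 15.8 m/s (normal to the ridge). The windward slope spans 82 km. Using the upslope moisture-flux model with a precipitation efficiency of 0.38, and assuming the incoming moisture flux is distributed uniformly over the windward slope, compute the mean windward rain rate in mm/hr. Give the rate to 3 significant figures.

R ≈ 4.96 mm/hr

Incoming column moisture flux per unit ridge length: F = V × PW = 15.8 × 18.8 = 297.04 mm·m/s.
Spread over the 82 km slope with efficiency ε = 0.38: R = ε·F/W = 0.38 × 297.04 / 82000 m = 1.377e-03 mm/s.
R = 1.377e-03 × 3600 = 4.96 mm/hr.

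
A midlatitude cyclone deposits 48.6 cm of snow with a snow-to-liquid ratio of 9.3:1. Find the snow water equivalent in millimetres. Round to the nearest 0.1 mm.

SWE ≈ 52.3 mm

SWE = snow depth / ratio = 48.6 cm / 9.3 = 5.226 cm = 52.3 mm.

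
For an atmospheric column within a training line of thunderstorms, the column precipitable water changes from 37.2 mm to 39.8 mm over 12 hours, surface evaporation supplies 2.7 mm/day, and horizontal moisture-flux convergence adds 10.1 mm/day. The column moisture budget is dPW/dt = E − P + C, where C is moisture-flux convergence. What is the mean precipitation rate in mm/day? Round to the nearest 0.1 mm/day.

dPW/dt = (39.8 − 37.2) mm / (12/24 day) = +5.200 mm/day.
P = E + C − dPW/dt = 2.7 + (10.1) − (+5.200) = 7.6 mm/day.

P ≈ 7.6 mm/day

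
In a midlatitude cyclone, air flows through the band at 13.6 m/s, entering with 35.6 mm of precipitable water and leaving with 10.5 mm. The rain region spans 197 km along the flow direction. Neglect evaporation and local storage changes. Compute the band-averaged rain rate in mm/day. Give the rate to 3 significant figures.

R ≈ 150 mm/day

Column moisture flux per unit crosswind length is F = V × PW.
Inflow: F_in = 13.6 × 35.6 = 484.16 mm·m/s
Outflow: F_out = 13.6 × 10.5 = 142.8 mm·m/s
Steady-state rate R = (F_in − F_out)/L = (484.16 − 142.8) / 197000 m = 1.733e-03 mm/s.
R = 1.733e-03 × 3600 × 24 = 150 mm/day.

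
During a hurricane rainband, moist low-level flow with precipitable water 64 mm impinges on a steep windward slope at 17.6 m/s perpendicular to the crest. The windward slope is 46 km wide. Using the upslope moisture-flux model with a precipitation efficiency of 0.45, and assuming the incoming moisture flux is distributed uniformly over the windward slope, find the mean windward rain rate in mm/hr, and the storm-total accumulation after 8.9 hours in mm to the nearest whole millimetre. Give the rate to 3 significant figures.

R ≈ 39.7 mm/hr; total ≈ 353 mm

Incoming column moisture flux per unit ridge length: F = V × PW = 17.6 × 64 = 1126.4 mm·m/s.
Spread over the 46 km slope with efficiency ε = 0.45: R = ε·F/W = 0.45 × 1126.4 / 46000 m = 1.102e-02 mm/s.
R = 1.102e-02 × 3600 = 39.7 mm/hr.
Over 8.9 h: total = 39.7 × 8.9 = 353.33 ≈ 353 mm.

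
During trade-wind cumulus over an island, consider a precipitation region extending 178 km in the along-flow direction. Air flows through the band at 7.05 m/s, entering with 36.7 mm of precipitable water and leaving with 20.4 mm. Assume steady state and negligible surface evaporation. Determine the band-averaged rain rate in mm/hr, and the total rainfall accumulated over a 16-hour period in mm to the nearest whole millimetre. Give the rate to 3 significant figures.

R ≈ 2.32 mm/hr; total ≈ 37 mm

Column moisture flux per unit crosswind length is F = V × PW.
Inflow: F_in = 7.05 × 36.7 = 258.735 mm·m/s
Outflow: F_out = 7.05 × 20.4 = 143.82 mm·m/s
Steady-state rate R = (F_in − F_out)/L = (258.735 − 143.82) / 178000 m = 6.456e-04 mm/s.
R = 6.456e-04 × 3600 = 2.32 mm/hr.
Over 16 h: total = 2.32 × 16 = 37.12 ≈ 37 mm.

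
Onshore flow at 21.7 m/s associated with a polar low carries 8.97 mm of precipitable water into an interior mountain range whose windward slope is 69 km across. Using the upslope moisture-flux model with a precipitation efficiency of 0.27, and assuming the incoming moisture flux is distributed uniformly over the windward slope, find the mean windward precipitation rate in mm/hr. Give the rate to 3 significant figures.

R ≈ 2.74 mm/hr

Incoming column moisture flux per unit ridge length: F = V × PW = 21.7 × 8.97 = 194.649 mm·m/s.
Spread over the 69 km slope with efficiency ε = 0.27: R = ε·F/W = 0.27 × 194.649 / 69000 m = 7.617e-04 mm/s.
R = 7.617e-04 × 3600 = 2.74 mm/hr.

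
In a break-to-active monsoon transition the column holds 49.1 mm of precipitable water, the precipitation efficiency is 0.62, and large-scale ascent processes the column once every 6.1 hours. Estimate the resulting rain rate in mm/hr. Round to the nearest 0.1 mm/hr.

R ≈ 5.0 mm/hr

Each overturning extracts ε × PW = 0.62 × 49.1 = 30.442 mm.
Rate = ε·PW / τ = 30.442 / 6.1 h = 5.0 mm/hr.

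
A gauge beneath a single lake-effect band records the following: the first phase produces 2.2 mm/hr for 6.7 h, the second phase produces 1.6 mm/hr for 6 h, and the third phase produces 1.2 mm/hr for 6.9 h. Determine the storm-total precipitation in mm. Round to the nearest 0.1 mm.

Total = Σ Rᵢ Δtᵢ = 2.2 × 6.7 + 1.6 × 6 + 1.2 × 6.9
      = 14.74 + 9.6 + 8.28 = 32.6 mm.

total ≈ 32.6 mm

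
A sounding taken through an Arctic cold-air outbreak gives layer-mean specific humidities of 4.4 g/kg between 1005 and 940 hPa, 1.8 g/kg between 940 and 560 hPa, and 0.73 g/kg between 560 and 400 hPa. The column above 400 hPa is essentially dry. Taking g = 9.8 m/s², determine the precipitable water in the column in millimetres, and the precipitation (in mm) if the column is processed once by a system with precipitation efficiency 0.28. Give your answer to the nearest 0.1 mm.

Precipitable water is the column-integrated vapour mass per unit area: PW = (1/g) Σ q̄ Δp, with q in kg/kg and Δp in Pa (1 kg/m² of water = 1 mm).
Layer 1005–940 hPa: Δp = 65 hPa = 6500 Pa, q̄ = 0.0044 kg/kg → 0.0044 × 6500 / 9.8 = 2.92 mm
Layer 940–560 hPa: Δp = 380 hPa = 38000 Pa, q̄ = 0.0018 kg/kg → 0.0018 × 38000 / 9.8 = 6.98 mm
Layer 560–400 hPa: Δp = 160 hPa = 16000 Pa, q̄ = 0.00073 kg/kg → 0.00073 × 16000 / 9.8 = 1.19 mm
PW = 2.92 + 6.98 + 1.19 = 11.09 ≈ 11.1 mm.
Precipitation = ε × PW = 0.28 × 11.1 = 3.1 mm.

PW ≈ 11.1 mm; precipitation ≈ 3.1 mm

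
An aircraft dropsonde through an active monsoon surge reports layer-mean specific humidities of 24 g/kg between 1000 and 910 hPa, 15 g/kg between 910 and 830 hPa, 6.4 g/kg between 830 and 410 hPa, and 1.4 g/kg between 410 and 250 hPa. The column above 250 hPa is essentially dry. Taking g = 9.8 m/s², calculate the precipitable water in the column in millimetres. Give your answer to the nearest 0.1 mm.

PW ≈ 64.0 mm

Precipitable water is the column-integrated vapour mass per unit area: PW = (1/g) Σ q̄ Δp, with q in kg/kg and Δp in Pa (1 kg/m² of water = 1 mm).
Layer 1000–910 hPa: Δp = 90 hPa = 9000 Pa, q̄ = 0.024 kg/kg → 0.024 × 9000 / 9.8 = 22.04 mm
Layer 910–830 hPa: Δp = 80 hPa = 8000 Pa, q̄ = 0.015 kg/kg → 0.015 × 8000 / 9.8 = 12.24 mm
Layer 830–410 hPa: Δp = 420 hPa = 42000 Pa, q̄ = 0.0064 kg/kg → 0.0064 × 42000 / 9.8 = 27.43 mm
Layer 410–250 hPa: Δp = 160 hPa = 16000 Pa, q̄ = 0.0014 kg/kg → 0.0014 × 16000 / 9.8 = 2.29 mm
PW = 22.04 + 12.24 + 27.43 + 2.29 = 64.00 ≈ 64.0 mm.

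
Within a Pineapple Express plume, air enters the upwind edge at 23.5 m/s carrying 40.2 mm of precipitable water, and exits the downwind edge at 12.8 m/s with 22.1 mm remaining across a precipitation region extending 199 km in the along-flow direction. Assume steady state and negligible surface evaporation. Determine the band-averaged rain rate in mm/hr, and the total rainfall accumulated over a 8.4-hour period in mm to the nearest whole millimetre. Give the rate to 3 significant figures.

R ≈ 12.0 mm/hr; total ≈ 101 mm

Column moisture flux per unit crosswind length is F = V × PW.
Inflow: F_in = 23.5 × 40.2 = 944.7 mm·m/s
Outflow: F_out = 12.8 × 22.1 = 282.88 mm·m/s
Steady-state rate R = (F_in − F_out)/L = (944.7 − 282.88) / 199000 m = 3.326e-03 mm/s.
R = 3.326e-03 × 3600 = 12.0 mm/hr.
Over 8.4 h: total = 12.0 × 8.4 = 100.8 ≈ 101 mm.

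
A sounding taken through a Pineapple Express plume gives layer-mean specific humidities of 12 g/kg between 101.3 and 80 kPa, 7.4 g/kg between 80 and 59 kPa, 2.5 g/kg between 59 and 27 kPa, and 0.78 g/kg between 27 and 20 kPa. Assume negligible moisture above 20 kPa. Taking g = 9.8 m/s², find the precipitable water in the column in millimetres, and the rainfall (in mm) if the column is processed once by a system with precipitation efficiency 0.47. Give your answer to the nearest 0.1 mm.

PW ≈ 50.7 mm; rainfall ≈ 23.8 mm

Precipitable water is the column-integrated vapour mass per unit area: PW = (1/g) Σ q̄ Δp, with q in kg/kg and Δp in Pa (1 kg/m² of water = 1 mm).
Layer 101.3–80 kPa: Δp = 213 hPa = 21300 Pa, q̄ = 0.012 kg/kg → 0.012 × 21300 / 9.8 = 26.08 mm
Layer 80–59 kPa: Δp = 210 hPa = 21000 Pa, q̄ = 0.0074 kg/kg → 0.0074 × 21000 / 9.8 = 15.86 mm
Layer 59–27 kPa: Δp = 320 hPa = 32000 Pa, q̄ = 0.0025 kg/kg → 0.0025 × 32000 / 9.8 = 8.16 mm
Layer 27–20 kPa: Δp = 70 hPa = 7000 Pa, q̄ = 0.00078 kg/kg → 0.00078 × 7000 / 9.8 = 0.56 mm
PW = 26.08 + 15.86 + 8.16 + 0.56 = 50.66 ≈ 50.7 mm.
Rainfall = ε × PW = 0.47 × 50.7 = 23.8 mm.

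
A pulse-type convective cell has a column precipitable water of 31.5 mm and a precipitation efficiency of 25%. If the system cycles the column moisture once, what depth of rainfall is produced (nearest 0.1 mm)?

Rainfall = ε × PW = 0.25 × 31.5 = 7.9 mm.

rainfall ≈ 7.9 mm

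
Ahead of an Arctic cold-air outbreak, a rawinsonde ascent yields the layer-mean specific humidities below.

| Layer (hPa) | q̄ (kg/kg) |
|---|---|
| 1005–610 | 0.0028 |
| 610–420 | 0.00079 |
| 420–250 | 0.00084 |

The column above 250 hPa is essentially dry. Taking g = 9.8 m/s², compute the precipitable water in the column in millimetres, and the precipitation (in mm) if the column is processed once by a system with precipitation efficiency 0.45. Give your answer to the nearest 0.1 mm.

Precipitable water is the column-integrated vapour mass per unit area: PW = (1/g) Σ q̄ Δp, with q in kg/kg and Δp in Pa (1 kg/m² of water = 1 mm).
Layer 1005–610 hPa: Δp = 395 hPa = 39500 Pa, q̄ = 0.0028 kg/kg → 0.0028 × 39500 / 9.8 = 11.29 mm
Layer 610–420 hPa: Δp = 190 hPa = 19000 Pa, q̄ = 0.00079 kg/kg → 0.00079 × 19000 / 9.8 = 1.53 mm
Layer 420–250 hPa: Δp = 170 hPa = 17000 Pa, q̄ = 0.00084 kg/kg → 0.00084 × 17000 / 9.8 = 1.46 mm
PW = 11.29 + 1.53 + 1.46 = 14.28 ≈ 14.3 mm.
Precipitation = ε × PW = 0.45 × 14.3 = 6.4 mm.

PW ≈ 14.3 mm; precipitation ≈ 6.4 mm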